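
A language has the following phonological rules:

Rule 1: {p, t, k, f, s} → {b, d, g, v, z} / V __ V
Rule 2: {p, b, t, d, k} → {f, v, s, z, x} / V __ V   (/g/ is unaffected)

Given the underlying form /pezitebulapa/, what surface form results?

pezizevulava

Rule 1 (intervocalic voicing): /t/ is a voiceless obstruent between vowels /i/ and /e/, so it voices to [d]. /p/ is a voiceless obstruent between vowels /a/ and /a/, so it voices to [b]. /pezitebulapa/ → pezidebulaba.
Rule 2 (intervocalic spirantization): /d/ is a stop between vowels /i/ and /e/, so it spirantizes to the fricative [z]. /b/ is a stop between vowels /e/ and /u/, so it spirantizes to the fricative [v]. /b/ is a stop between vowels /a/ and /a/, so it spirantizes to the fricative [v]. /pezidebulaba/ → pezizevulava.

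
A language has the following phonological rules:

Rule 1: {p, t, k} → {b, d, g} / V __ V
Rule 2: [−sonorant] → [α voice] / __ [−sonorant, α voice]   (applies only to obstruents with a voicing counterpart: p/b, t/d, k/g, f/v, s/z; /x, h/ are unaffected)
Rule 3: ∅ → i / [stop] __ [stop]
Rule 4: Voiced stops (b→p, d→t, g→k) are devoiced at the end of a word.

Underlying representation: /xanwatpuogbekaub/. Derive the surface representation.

Rule 1 (intervocalic voicing): /k/ is a voiceless stop between vowels /e/ and /a/, so it voices to [g]. /xanwatpuogbekaub/ → xanwatpuogbegaub.
Rule 2 (regressive voicing assimilation): no segment meets the environment; /xanwatpuogbegaub/ is unchanged.
Rule 3 (stop-cluster i-epenthesis): /t/ and /p/ form a stop–stop cluster, so [i] is inserted between them. /g/ and /b/ form a stop–stop cluster, so [i] is inserted between them. /xanwatpuogbegaub/ → xanwatipuogibegaub.
Rule 4 (final devoicing): /b/ is a voiced stop in word-final position, so it devoices to [p]. /xanwatipuogibegaub/ → xanwatipuogibegaup.

xanwatipuogibegaup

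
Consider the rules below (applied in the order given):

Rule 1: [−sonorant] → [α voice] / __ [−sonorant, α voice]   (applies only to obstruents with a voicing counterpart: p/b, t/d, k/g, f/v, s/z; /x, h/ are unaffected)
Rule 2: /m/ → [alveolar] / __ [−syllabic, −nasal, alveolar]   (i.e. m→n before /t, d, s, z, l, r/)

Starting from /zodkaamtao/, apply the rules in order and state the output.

zotkaantao

Rule 1 (regressive voicing assimilation): /d/ precedes the voiceless obstruent /k/, so it devoices to [t] by assimilation. /zodkaamtao/ → zotkaamtao.
Rule 2 (nasal place assimilation): /m/ precedes the alveolar consonant /t/, so it assimilates in place to [n]. /zotkaamtao/ → zotkaantao.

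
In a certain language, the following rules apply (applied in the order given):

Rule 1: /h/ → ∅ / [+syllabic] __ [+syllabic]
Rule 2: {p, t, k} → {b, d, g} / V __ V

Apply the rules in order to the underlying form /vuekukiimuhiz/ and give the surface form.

Rule 1 (intervocalic h-deletion): /h/ occurs between vowels /u/ and /i/, so it deletes. /vuekukiimuhiz/ → vuekukiimuiz.
Rule 2 (intervocalic voicing): /k/ is a voiceless stop between vowels /e/ and /u/, so it voices to [g]. /k/ is a voiceless stop between vowels /u/ and /i/, so it voices to [g]. /vuekukiimuiz/ → vuegugiimuiz.

vuegugiimuiz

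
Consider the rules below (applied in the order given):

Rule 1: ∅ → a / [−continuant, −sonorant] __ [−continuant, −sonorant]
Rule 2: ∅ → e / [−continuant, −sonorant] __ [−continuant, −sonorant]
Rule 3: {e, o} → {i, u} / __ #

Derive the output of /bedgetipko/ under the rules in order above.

bedagetipaku

Rule 1 (stop-cluster a-epenthesis): /d/ and /g/ form a stop–stop cluster, so [a] is inserted between them. /p/ and /k/ form a stop–stop cluster, so [a] is inserted between them. /bedgetipko/ → bedagetipako.
Rule 2 (stop-cluster e-epenthesis): no segment meets the environment; /bedagetipako/ is unchanged.
Rule 3 (final vowel raising): /o/ is a mid vowel in word-final position, so it raises to [u]. /bedagetipako/ → bedagetipaku.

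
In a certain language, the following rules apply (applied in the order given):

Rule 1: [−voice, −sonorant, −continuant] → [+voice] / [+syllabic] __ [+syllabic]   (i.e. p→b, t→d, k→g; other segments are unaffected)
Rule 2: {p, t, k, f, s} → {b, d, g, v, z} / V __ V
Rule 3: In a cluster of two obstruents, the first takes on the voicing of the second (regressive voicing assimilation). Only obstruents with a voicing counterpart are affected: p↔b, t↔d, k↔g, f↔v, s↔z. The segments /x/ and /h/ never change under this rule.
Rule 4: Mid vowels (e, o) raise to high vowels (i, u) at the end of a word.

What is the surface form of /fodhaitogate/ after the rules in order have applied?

Rule 1 (intervocalic voicing): /t/ is a voiceless stop between vowels /i/ and /o/, so it voices to [d]. /t/ is a voiceless stop between vowels /a/ and /e/, so it voices to [d]. /fodhaitogate/ → fodhaidogade.
Rule 2 (intervocalic voicing): no segment meets the environment; /fodhaidogade/ is unchanged.
Rule 3 (regressive voicing assimilation): /d/ precedes the voiceless obstruent /h/, so it devoices to [t] by assimilation. /fodhaidogade/ → fothaidogade.
Rule 4 (final vowel raising): /e/ is a mid vowel in word-final position, so it raises to [i]. /fothaidogade/ → fothaidogadi.

fothaidogadi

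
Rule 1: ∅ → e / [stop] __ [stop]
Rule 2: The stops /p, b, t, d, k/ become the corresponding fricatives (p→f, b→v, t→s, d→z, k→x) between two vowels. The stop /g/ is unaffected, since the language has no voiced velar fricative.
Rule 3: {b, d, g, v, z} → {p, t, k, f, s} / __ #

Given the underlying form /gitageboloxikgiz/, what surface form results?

gisagevoloxixegis

Rule 1 (stop-cluster e-epenthesis): /k/ and /g/ form a stop–stop cluster, so [e] is inserted between them. /gitageboloxikgiz/ → gitageboloxikegiz.
Rule 2 (intervocalic spirantization): /t/ is a stop between vowels /i/ and /a/, so it spirantizes to the fricative [s]. /b/ is a stop between vowels /e/ and /o/, so it spirantizes to the fricative [v]. /k/ is a stop between vowels /i/ and /e/, so it spirantizes to the fricative [x]. /gitageboloxikegiz/ → gisagevoloxixegiz.
Rule 3 (final devoicing): /z/ is a voiced obstruent in word-final position, so it devoices to [s]. /gisagevoloxixegiz/ → gisagevoloxixegis.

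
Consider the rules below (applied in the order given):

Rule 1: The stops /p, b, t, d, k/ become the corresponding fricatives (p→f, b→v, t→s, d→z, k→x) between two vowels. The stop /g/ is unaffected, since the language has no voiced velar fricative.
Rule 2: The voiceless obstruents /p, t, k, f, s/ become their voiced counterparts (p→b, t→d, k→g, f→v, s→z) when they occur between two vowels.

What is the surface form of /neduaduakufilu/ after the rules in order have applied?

nezuazuaxuvilu

Rule 1 (intervocalic spirantization): /d/ is a stop between vowels /e/ and /u/, so it spirantizes to the fricative [z]. /d/ is a stop between vowels /a/ and /u/, so it spirantizes to the fricative [z]. /k/ is a stop between vowels /a/ and /u/, so it spirantizes to the fricative [x]. /neduaduakufilu/ → nezuazuaxufilu.
Rule 2 (intervocalic voicing): /f/ is a voiceless obstruent between vowels /u/ and /i/, so it voices to [v]. /nezuazuaxufilu/ → nezuazuaxuvilu.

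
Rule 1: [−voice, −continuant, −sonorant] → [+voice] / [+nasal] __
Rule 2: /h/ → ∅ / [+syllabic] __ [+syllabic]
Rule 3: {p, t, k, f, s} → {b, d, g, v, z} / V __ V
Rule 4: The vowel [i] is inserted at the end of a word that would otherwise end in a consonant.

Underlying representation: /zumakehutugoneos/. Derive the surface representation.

zumageudugoneosi

Rule 1 (post-nasal voicing): no segment meets the environment; /zumakehutugoneos/ is unchanged.
Rule 2 (intervocalic h-deletion): /h/ occurs between vowels /e/ and /u/, so it deletes. /zumakehutugoneos/ → zumakeutugoneos.
Rule 3 (intervocalic voicing): /k/ is a voiceless obstruent between vowels /a/ and /e/, so it voices to [g]. /t/ is a voiceless obstruent between vowels /u/ and /u/, so it voices to [d]. /zumakeutugoneos/ → zumageudugoneos.
Rule 4 (final i-epenthesis): the form ends in the consonant /s/, so [i] is inserted word-finally. /zumageudugoneos/ → zumageudugoneosi.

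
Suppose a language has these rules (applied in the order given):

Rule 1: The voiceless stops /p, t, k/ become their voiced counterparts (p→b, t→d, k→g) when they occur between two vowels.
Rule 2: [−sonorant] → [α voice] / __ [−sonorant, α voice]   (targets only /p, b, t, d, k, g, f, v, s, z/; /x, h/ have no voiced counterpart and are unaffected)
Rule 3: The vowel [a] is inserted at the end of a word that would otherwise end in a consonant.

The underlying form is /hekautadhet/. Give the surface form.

Rule 1 (intervocalic voicing): /k/ is a voiceless stop between vowels /e/ and /a/, so it voices to [g]. /t/ is a voiceless stop between vowels /u/ and /a/, so it voices to [d]. /hekautadhet/ → hegaudadhet.
Rule 2 (regressive voicing assimilation): /d/ precedes the voiceless obstruent /h/, so it devoices to [t] by assimilation. /hegaudadhet/ → hegaudathet.
Rule 3 (final a-epenthesis): the form ends in the consonant /t/, so [a] is inserted word-finally. /hegaudathet/ → hegaudatheta.

hegaudatheta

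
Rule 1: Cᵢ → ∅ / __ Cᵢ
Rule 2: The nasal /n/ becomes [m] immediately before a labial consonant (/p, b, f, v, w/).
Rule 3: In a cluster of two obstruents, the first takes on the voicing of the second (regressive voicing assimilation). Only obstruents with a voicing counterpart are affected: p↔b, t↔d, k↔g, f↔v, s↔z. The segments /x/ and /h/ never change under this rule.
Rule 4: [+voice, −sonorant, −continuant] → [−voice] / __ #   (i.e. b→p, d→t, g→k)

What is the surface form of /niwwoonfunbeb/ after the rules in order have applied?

Rule 1 (degemination): /ww/ is a geminate; the first /w/ deletes. /niwwoonfunbeb/ → niwoonfunbeb.
Rule 2 (nasal place assimilation): /n/ precedes the labial consonant /f/, so it assimilates in place to [m]. /n/ precedes the labial consonant /b/, so it assimilates in place to [m]. /niwoonfunbeb/ → niwoomfumbeb.
Rule 3 (regressive voicing assimilation): no segment meets the environment; /niwoomfumbeb/ is unchanged.
Rule 4 (final devoicing): /b/ is a voiced stop in word-final position, so it devoices to [p]. /niwoomfumbeb/ → niwoomfumbep.

niwoomfumbep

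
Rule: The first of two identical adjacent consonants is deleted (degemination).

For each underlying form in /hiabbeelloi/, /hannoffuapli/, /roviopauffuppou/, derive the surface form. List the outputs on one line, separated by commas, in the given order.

hiabeeloi, hanofuapli, roviopaufupou

/hiabbeelloi/: /bb/ is a geminate; the first /b/ deletes. /ll/ is a geminate; the first /l/ deletes. → [hiabeeloi].
/hannoffuapli/: /nn/ is a geminate; the first /n/ deletes. /ff/ is a geminate; the first /f/ deletes. → [hanofuapli].
/roviopauffuppou/: /ff/ is a geminate; the first /f/ deletes. /pp/ is a geminate; the first /p/ deletes. → [roviopaufupou].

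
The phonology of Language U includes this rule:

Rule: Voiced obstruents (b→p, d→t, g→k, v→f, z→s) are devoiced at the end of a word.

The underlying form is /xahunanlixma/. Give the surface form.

xahunanlixma

No segment of /xahunanlixma/ meets the structural description of the rule, so the form surfaces unchanged.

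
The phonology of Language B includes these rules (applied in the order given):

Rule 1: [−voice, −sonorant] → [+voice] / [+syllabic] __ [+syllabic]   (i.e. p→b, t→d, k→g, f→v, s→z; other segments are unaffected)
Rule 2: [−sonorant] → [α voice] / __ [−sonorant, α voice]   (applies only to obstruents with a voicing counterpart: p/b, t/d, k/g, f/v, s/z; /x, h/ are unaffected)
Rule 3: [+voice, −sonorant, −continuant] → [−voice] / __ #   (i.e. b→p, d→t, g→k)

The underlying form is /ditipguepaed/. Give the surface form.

didibguebaet

Rule 1 (intervocalic voicing): /t/ is a voiceless obstruent between vowels /i/ and /i/, so it voices to [d]. /p/ is a voiceless obstruent between vowels /e/ and /a/, so it voices to [b]. /ditipguepaed/ → didipguebaed.
Rule 2 (regressive voicing assimilation): /p/ precedes the voiced obstruent /g/, so it voices to [b] by assimilation. /didipguebaed/ → didibguebaed.
Rule 3 (final devoicing): /d/ is a voiced stop in word-final position, so it devoices to [t]. /didibguebaed/ → didibguebaet.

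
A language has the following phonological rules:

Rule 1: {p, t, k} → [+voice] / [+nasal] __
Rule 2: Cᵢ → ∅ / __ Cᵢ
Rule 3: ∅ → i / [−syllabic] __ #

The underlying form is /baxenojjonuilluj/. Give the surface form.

baxenojonuiluji

Rule 1 (post-nasal voicing): no segment meets the environment; /baxenojjonuilluj/ is unchanged.
Rule 2 (degemination): /jj/ is a geminate; the first /j/ deletes. /ll/ is a geminate; the first /l/ deletes. /baxenojjonuilluj/ → baxenojonuiluj.
Rule 3 (final i-epenthesis): the form ends in the consonant /j/, so [i] is inserted word-finally. /baxenojonuiluj/ → baxenojonuiluji.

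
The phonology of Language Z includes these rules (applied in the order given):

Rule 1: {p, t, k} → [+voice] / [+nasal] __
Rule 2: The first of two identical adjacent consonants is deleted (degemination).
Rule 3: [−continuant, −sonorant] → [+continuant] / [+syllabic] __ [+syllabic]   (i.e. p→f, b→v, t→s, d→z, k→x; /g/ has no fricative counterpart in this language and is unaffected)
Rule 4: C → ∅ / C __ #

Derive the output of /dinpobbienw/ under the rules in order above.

dinbovien

Rule 1 (post-nasal voicing): /p/ is a voiceless stop immediately after the nasal /n/, so it voices to [b]. /dinpobbienw/ → dinbobbienw.
Rule 2 (degemination): /bb/ is a geminate; the first /b/ deletes. /dinbobbienw/ → dinbobienw.
Rule 3 (intervocalic spirantization): /b/ is a stop between vowels /o/ and /i/, so it spirantizes to the fricative [v]. /dinbobienw/ → dinbovienw.
Rule 4 (final cluster simplification): /w/ is the second consonant of a word-final cluster /nw/, so it deletes. /dinbovienw/ → dinbovien.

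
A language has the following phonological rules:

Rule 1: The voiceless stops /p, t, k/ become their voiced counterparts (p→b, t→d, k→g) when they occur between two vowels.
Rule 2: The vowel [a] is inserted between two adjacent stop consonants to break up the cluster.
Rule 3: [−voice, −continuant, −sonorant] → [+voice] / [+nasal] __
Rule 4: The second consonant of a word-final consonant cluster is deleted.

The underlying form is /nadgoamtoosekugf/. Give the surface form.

Rule 1 (intervocalic voicing): /k/ is a voiceless stop between vowels /e/ and /u/, so it voices to [g]. /nadgoamtoosekugf/ → nadgoamtoosegugf.
Rule 2 (stop-cluster a-epenthesis): /d/ and /g/ form a stop–stop cluster, so [a] is inserted between them. /nadgoamtoosegugf/ → nadagoamtoosegugf.
Rule 3 (post-nasal voicing): /t/ is a voiceless stop immediately after the nasal /m/, so it voices to [d]. /nadagoamtoosegugf/ → nadagoamdoosegugf.
Rule 4 (final cluster simplification): /f/ is the second consonant of a word-final cluster /gf/, so it deletes. /nadagoamdoosegugf/ → nadagoamdoosegug.

nadagoamdoosegug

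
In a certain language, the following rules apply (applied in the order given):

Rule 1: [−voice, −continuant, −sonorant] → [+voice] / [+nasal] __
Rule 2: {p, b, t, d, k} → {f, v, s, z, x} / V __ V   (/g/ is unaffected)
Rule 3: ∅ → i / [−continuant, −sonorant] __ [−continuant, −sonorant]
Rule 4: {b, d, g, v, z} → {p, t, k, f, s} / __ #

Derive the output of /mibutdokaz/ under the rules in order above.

mivutidoxas

Rule 1 (post-nasal voicing): no segment meets the environment; /mibutdokaz/ is unchanged.
Rule 2 (intervocalic spirantization): /b/ is a stop between vowels /i/ and /u/, so it spirantizes to the fricative [v]. /k/ is a stop between vowels /o/ and /a/, so it spirantizes to the fricative [x]. /mibutdokaz/ → mivutdoxaz.
Rule 3 (stop-cluster i-epenthesis): /t/ and /d/ form a stop–stop cluster, so [i] is inserted between them. /mivutdoxaz/ → mivutidoxaz.
Rule 4 (final devoicing): /z/ is a voiced obstruent in word-final position, so it devoices to [s]. /mivutidoxaz/ → mivutidoxas.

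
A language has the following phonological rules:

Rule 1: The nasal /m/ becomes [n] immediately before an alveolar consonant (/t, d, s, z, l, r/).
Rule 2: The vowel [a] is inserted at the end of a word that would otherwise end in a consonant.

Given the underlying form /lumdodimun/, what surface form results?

Rule 1 (nasal place assimilation): /m/ precedes the alveolar consonant /d/, so it assimilates in place to [n]. /lumdodimun/ → lundodimun.
Rule 2 (final a-epenthesis): the form ends in the consonant /n/, so [a] is inserted word-finally. /lundodimun/ → lundodimuna.

lundodimuna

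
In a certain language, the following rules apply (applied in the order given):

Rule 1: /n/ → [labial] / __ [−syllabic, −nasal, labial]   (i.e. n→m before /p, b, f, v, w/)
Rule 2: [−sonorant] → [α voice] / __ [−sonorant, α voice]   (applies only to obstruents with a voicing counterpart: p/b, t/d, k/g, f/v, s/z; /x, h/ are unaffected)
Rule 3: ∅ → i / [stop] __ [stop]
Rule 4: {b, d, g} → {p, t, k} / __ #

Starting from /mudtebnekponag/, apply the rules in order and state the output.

mutitebnekiponak

Rule 1 (nasal place assimilation): no segment meets the environment; /mudtebnekponag/ is unchanged.
Rule 2 (regressive voicing assimilation): /d/ precedes the voiceless obstruent /t/, so it devoices to [t] by assimilation. /mudtebnekponag/ → muttebnekponag.
Rule 3 (stop-cluster i-epenthesis): /t/ and /t/ form a stop–stop cluster, so [i] is inserted between them. /k/ and /p/ form a stop–stop cluster, so [i] is inserted between them. /muttebnekponag/ → mutitebnekiponag.
Rule 4 (final devoicing): /g/ is a voiced stop in word-final position, so it devoices to [k]. /mutitebnekiponag/ → mutitebnekiponak.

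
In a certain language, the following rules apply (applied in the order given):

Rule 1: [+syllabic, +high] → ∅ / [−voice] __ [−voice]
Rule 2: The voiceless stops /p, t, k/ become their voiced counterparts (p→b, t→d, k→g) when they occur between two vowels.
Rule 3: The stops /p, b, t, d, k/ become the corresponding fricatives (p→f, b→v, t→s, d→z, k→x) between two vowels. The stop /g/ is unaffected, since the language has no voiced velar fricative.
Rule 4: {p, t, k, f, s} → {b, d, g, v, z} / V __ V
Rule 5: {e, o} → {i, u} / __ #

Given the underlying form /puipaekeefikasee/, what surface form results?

puivaegeefkazei

Rule 1 (high vowel syncope): /i/ is a high vowel flanked by voiceless consonants /f/ and /k/, so it deletes. /puipaekeefikasee/ → puipaekeefkasee.
Rule 2 (intervocalic voicing): /p/ is a voiceless stop between vowels /i/ and /a/, so it voices to [b]. /k/ is a voiceless stop between vowels /e/ and /e/, so it voices to [g]. /puipaekeefkasee/ → puibaegeefkasee.
Rule 3 (intervocalic spirantization): /b/ is a stop between vowels /i/ and /a/, so it spirantizes to the fricative [v]. /puibaegeefkasee/ → puivaegeefkasee.
Rule 4 (intervocalic voicing): /s/ is a voiceless obstruent between vowels /a/ and /e/, so it voices to [z]. /puivaegeefkasee/ → puivaegeefkazee.
Rule 5 (final vowel raising): /e/ is a mid vowel in word-final position, so it raises to [i]. /puivaegeefkazee/ → puivaegeefkazei.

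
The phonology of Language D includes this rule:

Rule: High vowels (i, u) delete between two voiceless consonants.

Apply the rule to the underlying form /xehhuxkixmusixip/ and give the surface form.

/u/ is a high vowel flanked by voiceless consonants /h/ and /x/, so it deletes.
/i/ is a high vowel flanked by voiceless consonants /k/ and /x/, so it deletes.
/i/ is a high vowel flanked by voiceless consonants /s/ and /x/, so it deletes.
/i/ is a high vowel flanked by voiceless consonants /x/ and /p/, so it deletes.
Surface form: [xehhxkxmusxp].

xehhxkxmusxp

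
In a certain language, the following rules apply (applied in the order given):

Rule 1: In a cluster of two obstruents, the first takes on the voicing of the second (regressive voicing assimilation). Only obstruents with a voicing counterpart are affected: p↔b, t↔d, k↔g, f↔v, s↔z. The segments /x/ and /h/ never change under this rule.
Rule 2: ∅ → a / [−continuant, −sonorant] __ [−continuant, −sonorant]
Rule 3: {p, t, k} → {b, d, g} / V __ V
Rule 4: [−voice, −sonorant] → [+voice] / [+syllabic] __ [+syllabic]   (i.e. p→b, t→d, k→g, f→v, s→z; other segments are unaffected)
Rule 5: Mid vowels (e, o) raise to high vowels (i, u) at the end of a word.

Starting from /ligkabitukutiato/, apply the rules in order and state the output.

Rule 1 (regressive voicing assimilation): /g/ precedes the voiceless obstruent /k/, so it devoices to [k] by assimilation. /ligkabitukutiato/ → likkabitukutiato.
Rule 2 (stop-cluster a-epenthesis): /k/ and /k/ form a stop–stop cluster, so [a] is inserted between them. /likkabitukutiato/ → likakabitukutiato.
Rule 3 (intervocalic voicing): /k/ is a voiceless stop between vowels /i/ and /a/, so it voices to [g]. /k/ is a voiceless stop between vowels /a/ and /a/, so it voices to [g]. /t/ is a voiceless stop between vowels /i/ and /u/, so it voices to [d]. /k/ is a voiceless stop between vowels /u/ and /u/, so it voices to [g]. /t/ is a voiceless stop between vowels /u/ and /i/, so it voices to [d]. /t/ is a voiceless stop between vowels /a/ and /o/, so it voices to [d]. /likakabitukutiato/ → ligagabidugudiado.
Rule 4 (intervocalic voicing): no segment meets the environment; /ligagabidugudiado/ is unchanged.
Rule 5 (final vowel raising): /o/ is a mid vowel in word-final position, so it raises to [u]. /ligagabidugudiado/ → ligagabidugudiadu.

ligagabidugudiadu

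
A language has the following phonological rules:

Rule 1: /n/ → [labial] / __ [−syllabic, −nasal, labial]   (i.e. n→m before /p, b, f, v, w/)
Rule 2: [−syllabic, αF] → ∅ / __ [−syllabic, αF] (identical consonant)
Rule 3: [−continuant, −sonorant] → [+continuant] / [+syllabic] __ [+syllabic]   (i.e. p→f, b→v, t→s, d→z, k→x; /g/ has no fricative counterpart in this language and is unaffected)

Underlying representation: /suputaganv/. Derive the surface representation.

sufusagamv

Rule 1 (nasal place assimilation): /n/ precedes the labial consonant /v/, so it assimilates in place to [m]. /suputaganv/ → suputagamv.
Rule 2 (degemination): no segment meets the environment; /suputagamv/ is unchanged.
Rule 3 (intervocalic spirantization): /p/ is a stop between vowels /u/ and /u/, so it spirantizes to the fricative [f]. /t/ is a stop between vowels /u/ and /a/, so it spirantizes to the fricative [s]. /suputagamv/ → sufusagamv.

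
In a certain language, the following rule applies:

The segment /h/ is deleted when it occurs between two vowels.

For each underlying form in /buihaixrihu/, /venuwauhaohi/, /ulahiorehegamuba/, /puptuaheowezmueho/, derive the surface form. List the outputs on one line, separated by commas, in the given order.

/buihaixrihu/: /h/ occurs between vowels /i/ and /a/, so it deletes. /h/ occurs between vowels /i/ and /u/, so it deletes. → [buiaixriu].
/venuwauhaohi/: /h/ occurs between vowels /u/ and /a/, so it deletes. /h/ occurs between vowels /o/ and /i/, so it deletes. → [venuwauaoi].
/ulahiorehegamuba/: /h/ occurs between vowels /a/ and /i/, so it deletes. /h/ occurs between vowels /e/ and /e/, so it deletes. → [ulaioreegamuba].
/puptuaheowezmueho/: /h/ occurs between vowels /a/ and /e/, so it deletes. /h/ occurs between vowels /e/ and /o/, so it deletes. → [puptuaeowezmueo].

buiaixriu, venuwauaoi, ulaioreegamuba, puptuaeowezmueo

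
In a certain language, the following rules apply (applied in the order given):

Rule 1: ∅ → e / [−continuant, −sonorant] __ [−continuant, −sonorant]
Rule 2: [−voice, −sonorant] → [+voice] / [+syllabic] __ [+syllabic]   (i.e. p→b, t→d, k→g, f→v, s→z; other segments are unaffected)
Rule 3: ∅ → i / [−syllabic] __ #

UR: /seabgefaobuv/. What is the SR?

seabegevaobuvi

Rule 1 (stop-cluster e-epenthesis): /b/ and /g/ form a stop–stop cluster, so [e] is inserted between them. /seabgefaobuv/ → seabegefaobuv.
Rule 2 (intervocalic voicing): /f/ is a voiceless obstruent between vowels /e/ and /a/, so it voices to [v]. /seabegefaobuv/ → seabegevaobuv.
Rule 3 (final i-epenthesis): the form ends in the consonant /v/, so [i] is inserted word-finally. /seabegevaobuv/ → seabegevaobuvi.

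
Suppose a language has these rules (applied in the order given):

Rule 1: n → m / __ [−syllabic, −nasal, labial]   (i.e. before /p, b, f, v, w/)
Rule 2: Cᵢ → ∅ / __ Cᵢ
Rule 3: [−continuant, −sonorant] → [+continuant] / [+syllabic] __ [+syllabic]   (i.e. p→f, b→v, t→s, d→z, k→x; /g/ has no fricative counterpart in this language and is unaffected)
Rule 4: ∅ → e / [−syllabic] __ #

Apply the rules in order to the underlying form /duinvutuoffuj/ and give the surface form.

Rule 1 (nasal place assimilation): /n/ precedes the labial consonant /v/, so it assimilates in place to [m]. /duinvutuoffuj/ → duimvutuoffuj.
Rule 2 (degemination): /ff/ is a geminate; the first /f/ deletes. /duimvutuoffuj/ → duimvutuofuj.
Rule 3 (intervocalic spirantization): /t/ is a stop between vowels /u/ and /u/, so it spirantizes to the fricative [s]. /duimvutuofuj/ → duimvusuofuj.
Rule 4 (final e-epenthesis): the form ends in the consonant /j/, so [e] is inserted word-finally. /duimvusuofuj/ → duimvusuofuje.

duimvusuofuje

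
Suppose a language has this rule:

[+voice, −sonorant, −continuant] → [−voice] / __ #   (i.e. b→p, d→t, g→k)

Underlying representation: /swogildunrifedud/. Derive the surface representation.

swogildunrifedut

Scanning /swogildunrifedud/: /g/ at position 4 is not in the conditioning environment; /d/ at position 7 is not in the conditioning environment; /d/ at position 14 is not in the conditioning environment; /d/ is a voiced stop in word-final position, so it devoices to [t].
Result: [swogildunrifedut].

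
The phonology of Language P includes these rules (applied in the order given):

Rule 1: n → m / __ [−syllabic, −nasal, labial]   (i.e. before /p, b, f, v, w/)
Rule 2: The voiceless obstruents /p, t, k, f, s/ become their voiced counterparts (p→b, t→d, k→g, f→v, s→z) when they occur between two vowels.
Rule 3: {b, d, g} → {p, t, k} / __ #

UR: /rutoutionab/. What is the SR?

rudoudionap

Rule 1 (nasal place assimilation): no segment meets the environment; /rutoutionab/ is unchanged.
Rule 2 (intervocalic voicing): /t/ is a voiceless obstruent between vowels /u/ and /o/, so it voices to [d]. /t/ is a voiceless obstruent between vowels /u/ and /i/, so it voices to [d]. /rutoutionab/ → rudoudionab.
Rule 3 (final devoicing): /b/ is a voiced stop in word-final position, so it devoices to [p]. /rudoudionab/ → rudoudionap.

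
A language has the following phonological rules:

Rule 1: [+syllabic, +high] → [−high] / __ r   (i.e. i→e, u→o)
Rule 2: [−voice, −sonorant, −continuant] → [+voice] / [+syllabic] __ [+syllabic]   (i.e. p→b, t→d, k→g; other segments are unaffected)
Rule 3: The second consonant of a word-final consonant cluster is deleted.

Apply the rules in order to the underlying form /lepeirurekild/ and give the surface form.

Rule 1 (pre-rhotic lowering): /i/ is a high vowel immediately before /r/, so it lowers to [e]. /u/ is a high vowel immediately before /r/, so it lowers to [o]. /lepeirurekild/ → lepeerorekild.
Rule 2 (intervocalic voicing): /p/ is a voiceless stop between vowels /e/ and /e/, so it voices to [b]. /k/ is a voiceless stop between vowels /e/ and /i/, so it voices to [g]. /lepeerorekild/ → lebeeroregild.
Rule 3 (final cluster simplification): /d/ is the second consonant of a word-final cluster /ld/, so it deletes. /lebeeroregild/ → lebeeroregil.

lebeeroregil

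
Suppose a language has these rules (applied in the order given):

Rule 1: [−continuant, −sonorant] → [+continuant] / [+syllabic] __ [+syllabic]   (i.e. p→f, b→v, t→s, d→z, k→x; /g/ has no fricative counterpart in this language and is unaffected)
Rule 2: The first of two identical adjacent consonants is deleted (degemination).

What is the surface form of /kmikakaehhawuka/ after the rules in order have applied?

kmixaxaehawuxa

Rule 1 (intervocalic spirantization): /k/ is a stop between vowels /i/ and /a/, so it spirantizes to the fricative [x]. /k/ is a stop between vowels /a/ and /a/, so it spirantizes to the fricative [x]. /k/ is a stop between vowels /u/ and /a/, so it spirantizes to the fricative [x]. /kmikakaehhawuka/ → kmixaxaehhawuxa.
Rule 2 (degemination): /hh/ is a geminate; the first /h/ deletes. /kmixaxaehhawuxa/ → kmixaxaehawuxa.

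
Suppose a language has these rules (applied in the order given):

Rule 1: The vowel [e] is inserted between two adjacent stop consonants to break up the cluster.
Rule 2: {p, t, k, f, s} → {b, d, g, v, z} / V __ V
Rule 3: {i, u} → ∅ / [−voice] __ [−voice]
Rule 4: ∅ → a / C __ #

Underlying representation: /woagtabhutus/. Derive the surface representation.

woagedabhudusa

Rule 1 (stop-cluster e-epenthesis): /g/ and /t/ form a stop–stop cluster, so [e] is inserted between them. /woagtabhutus/ → woagetabhutus.
Rule 2 (intervocalic voicing): /t/ is a voiceless obstruent between vowels /e/ and /a/, so it voices to [d]. /t/ is a voiceless obstruent between vowels /u/ and /u/, so it voices to [d]. /woagetabhutus/ → woagedabhudus.
Rule 3 (high vowel syncope): no segment meets the environment; /woagedabhudus/ is unchanged.
Rule 4 (final a-epenthesis): the form ends in the consonant /s/, so [a] is inserted word-finally. /woagedabhudus/ → woagedabhudusa.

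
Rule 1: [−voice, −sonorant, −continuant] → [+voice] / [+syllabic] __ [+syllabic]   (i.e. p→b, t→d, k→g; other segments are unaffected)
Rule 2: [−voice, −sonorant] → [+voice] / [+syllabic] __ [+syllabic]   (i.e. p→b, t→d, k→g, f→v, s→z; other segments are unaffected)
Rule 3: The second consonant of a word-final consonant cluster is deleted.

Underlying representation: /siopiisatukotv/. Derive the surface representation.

siobiizadugot

Rule 1 (intervocalic voicing): /p/ is a voiceless stop between vowels /o/ and /i/, so it voices to [b]. /t/ is a voiceless stop between vowels /a/ and /u/, so it voices to [d]. /k/ is a voiceless stop between vowels /u/ and /o/, so it voices to [g]. /siopiisatukotv/ → siobiisadugotv.
Rule 2 (intervocalic voicing): /s/ is a voiceless obstruent between vowels /i/ and /a/, so it voices to [z]. /siobiisadugotv/ → siobiizadugotv.
Rule 3 (final cluster simplification): /v/ is the second consonant of a word-final cluster /tv/, so it deletes. /siobiizadugotv/ → siobiizadugot.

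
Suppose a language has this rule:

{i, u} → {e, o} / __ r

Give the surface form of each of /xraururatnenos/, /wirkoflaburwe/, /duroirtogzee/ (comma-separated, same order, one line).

xraororatnenos, werkoflaborwe, doroertogzee

/xraururatnenos/: /u/ is a high vowel immediately before /r/, so it lowers to [o]. /u/ is a high vowel immediately before /r/, so it lowers to [o]. → [xraororatnenos].
/wirkoflaburwe/: /i/ is a high vowel immediately before /r/, so it lowers to [e]. /u/ is a high vowel immediately before /r/, so it lowers to [o]. → [werkoflaborwe].
/duroirtogzee/: /u/ is a high vowel immediately before /r/, so it lowers to [o]. /i/ is a high vowel immediately before /r/, so it lowers to [e]. → [doroertogzee].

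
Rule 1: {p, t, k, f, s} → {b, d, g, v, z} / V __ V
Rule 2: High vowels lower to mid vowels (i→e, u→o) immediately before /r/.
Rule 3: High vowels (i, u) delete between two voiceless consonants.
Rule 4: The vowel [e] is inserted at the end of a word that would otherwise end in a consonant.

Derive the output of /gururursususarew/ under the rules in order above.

Rule 1 (intervocalic voicing): /s/ is a voiceless obstruent between vowels /u/ and /u/, so it voices to [z]. /s/ is a voiceless obstruent between vowels /u/ and /a/, so it voices to [z]. /gururursususarew/ → gururursuzuzarew.
Rule 2 (pre-rhotic lowering): /u/ is a high vowel immediately before /r/, so it lowers to [o]. /u/ is a high vowel immediately before /r/, so it lowers to [o]. /u/ is a high vowel immediately before /r/, so it lowers to [o]. /gururursuzuzarew/ → gorororsuzuzarew.
Rule 3 (high vowel syncope): no segment meets the environment; /gorororsuzuzarew/ is unchanged.
Rule 4 (final e-epenthesis): the form ends in the consonant /w/, so [e] is inserted word-finally. /gorororsuzuzarew/ → gorororsuzuzarewe.

gorororsuzuzarewe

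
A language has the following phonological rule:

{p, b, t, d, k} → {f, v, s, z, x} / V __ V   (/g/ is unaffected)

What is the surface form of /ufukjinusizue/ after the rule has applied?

ufukjinusizue

No segment of /ufukjinusizue/ meets the structural description of the rule, so the form surfaces unchanged.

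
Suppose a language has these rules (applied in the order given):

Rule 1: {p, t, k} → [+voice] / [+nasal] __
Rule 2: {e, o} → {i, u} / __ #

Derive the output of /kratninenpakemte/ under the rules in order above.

Rule 1 (post-nasal voicing): /p/ is a voiceless stop immediately after the nasal /n/, so it voices to [b]. /t/ is a voiceless stop immediately after the nasal /m/, so it voices to [d]. /kratninenpakemte/ → kratninenbakemde.
Rule 2 (final vowel raising): /e/ is a mid vowel in word-final position, so it raises to [i]. /kratninenbakemde/ → kratninenbakemdi.

kratninenbakemdi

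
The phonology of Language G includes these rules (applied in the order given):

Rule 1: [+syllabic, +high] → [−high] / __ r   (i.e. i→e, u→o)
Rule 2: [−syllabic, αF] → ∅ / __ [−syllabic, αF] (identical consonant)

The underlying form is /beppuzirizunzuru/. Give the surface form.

bepuzerizunzoru

Rule 1 (pre-rhotic lowering): /i/ is a high vowel immediately before /r/, so it lowers to [e]. /u/ is a high vowel immediately before /r/, so it lowers to [o]. /beppuzirizunzuru/ → beppuzerizunzoru.
Rule 2 (degemination): /pp/ is a geminate; the first /p/ deletes. /beppuzerizunzoru/ → bepuzerizunzoru.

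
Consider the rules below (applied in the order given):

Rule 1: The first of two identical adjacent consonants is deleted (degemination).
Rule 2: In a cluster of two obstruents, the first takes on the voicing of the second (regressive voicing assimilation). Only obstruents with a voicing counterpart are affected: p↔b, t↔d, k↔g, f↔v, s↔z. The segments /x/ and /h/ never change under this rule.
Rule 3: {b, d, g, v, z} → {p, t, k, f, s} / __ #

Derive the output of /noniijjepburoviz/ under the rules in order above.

Rule 1 (degemination): /jj/ is a geminate; the first /j/ deletes. /noniijjepburoviz/ → noniijepburoviz.
Rule 2 (regressive voicing assimilation): /p/ precedes the voiced obstruent /b/, so it voices to [b] by assimilation. /noniijepburoviz/ → noniijebburoviz.
Rule 3 (final devoicing): /z/ is a voiced obstruent in word-final position, so it devoices to [s]. /noniijebburoviz/ → noniijebburovis.

noniijebburovis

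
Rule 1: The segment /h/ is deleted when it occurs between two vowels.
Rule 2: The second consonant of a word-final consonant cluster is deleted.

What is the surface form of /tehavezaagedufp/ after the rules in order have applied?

teavezaageduf

Rule 1 (intervocalic h-deletion): /h/ occurs between vowels /e/ and /a/, so it deletes. /tehavezaagedufp/ → teavezaagedufp.
Rule 2 (final cluster simplification): /p/ is the second consonant of a word-final cluster /fp/, so it deletes. /teavezaagedufp/ → teavezaageduf.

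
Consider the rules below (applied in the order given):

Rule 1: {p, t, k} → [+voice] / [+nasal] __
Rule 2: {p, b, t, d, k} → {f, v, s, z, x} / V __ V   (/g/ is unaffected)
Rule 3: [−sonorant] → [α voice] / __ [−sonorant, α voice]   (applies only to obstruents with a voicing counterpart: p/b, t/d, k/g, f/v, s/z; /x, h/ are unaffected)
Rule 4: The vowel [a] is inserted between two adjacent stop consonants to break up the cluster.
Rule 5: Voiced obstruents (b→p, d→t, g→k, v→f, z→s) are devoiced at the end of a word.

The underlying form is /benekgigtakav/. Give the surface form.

benegagikataxaf

Rule 1 (post-nasal voicing): no segment meets the environment; /benekgigtakav/ is unchanged.
Rule 2 (intervocalic spirantization): /k/ is a stop between vowels /a/ and /a/, so it spirantizes to the fricative [x]. /benekgigtakav/ → benekgigtaxav.
Rule 3 (regressive voicing assimilation): /k/ precedes the voiced obstruent /g/, so it voices to [g] by assimilation. /g/ precedes the voiceless obstruent /t/, so it devoices to [k] by assimilation. /benekgigtaxav/ → beneggiktaxav.
Rule 4 (stop-cluster a-epenthesis): /g/ and /g/ form a stop–stop cluster, so [a] is inserted between them. /k/ and /t/ form a stop–stop cluster, so [a] is inserted between them. /beneggiktaxav/ → benegagikataxav.
Rule 5 (final devoicing): /v/ is a voiced obstruent in word-final position, so it devoices to [f]. /benegagikataxav/ → benegagikataxaf.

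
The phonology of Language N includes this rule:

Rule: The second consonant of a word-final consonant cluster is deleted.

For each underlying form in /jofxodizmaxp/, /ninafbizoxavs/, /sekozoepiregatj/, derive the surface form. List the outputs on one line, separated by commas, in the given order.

jofxodizmax, ninafbizoxav, sekozoepiregat

/jofxodizmaxp/: /p/ is the second consonant of a word-final cluster /xp/, so it deletes. → [jofxodizmax].
/ninafbizoxavs/: /s/ is the second consonant of a word-final cluster /vs/, so it deletes. → [ninafbizoxav].
/sekozoepiregatj/: /j/ is the second consonant of a word-final cluster /tj/, so it deletes. → [sekozoepiregat].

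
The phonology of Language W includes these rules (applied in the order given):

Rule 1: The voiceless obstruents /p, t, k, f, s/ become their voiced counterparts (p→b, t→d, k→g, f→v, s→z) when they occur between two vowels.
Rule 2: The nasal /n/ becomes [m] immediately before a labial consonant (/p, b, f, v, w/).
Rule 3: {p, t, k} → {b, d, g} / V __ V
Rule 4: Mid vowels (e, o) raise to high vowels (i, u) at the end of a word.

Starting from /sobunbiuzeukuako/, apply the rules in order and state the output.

Rule 1 (intervocalic voicing): /k/ is a voiceless obstruent between vowels /u/ and /u/, so it voices to [g]. /k/ is a voiceless obstruent between vowels /a/ and /o/, so it voices to [g]. /sobunbiuzeukuako/ → sobunbiuzeuguago.
Rule 2 (nasal place assimilation): /n/ precedes the labial consonant /b/, so it assimilates in place to [m]. /sobunbiuzeuguago/ → sobumbiuzeuguago.
Rule 3 (intervocalic voicing): no segment meets the environment; /sobumbiuzeuguago/ is unchanged.
Rule 4 (final vowel raising): /o/ is a mid vowel in word-final position, so it raises to [u]. /sobumbiuzeuguago/ → sobumbiuzeuguagu.

sobumbiuzeuguagu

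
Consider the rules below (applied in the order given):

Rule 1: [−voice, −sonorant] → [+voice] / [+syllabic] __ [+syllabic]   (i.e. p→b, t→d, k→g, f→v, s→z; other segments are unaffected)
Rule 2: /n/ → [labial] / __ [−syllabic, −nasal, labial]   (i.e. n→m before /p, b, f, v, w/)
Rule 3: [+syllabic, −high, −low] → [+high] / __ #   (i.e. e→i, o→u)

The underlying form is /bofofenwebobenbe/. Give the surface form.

bovovemwebobembi

Rule 1 (intervocalic voicing): /f/ is a voiceless obstruent between vowels /o/ and /o/, so it voices to [v]. /f/ is a voiceless obstruent between vowels /o/ and /e/, so it voices to [v]. /bofofenwebobenbe/ → bovovenwebobenbe.
Rule 2 (nasal place assimilation): /n/ precedes the labial consonant /w/, so it assimilates in place to [m]. /n/ precedes the labial consonant /b/, so it assimilates in place to [m]. /bovovenwebobenbe/ → bovovemwebobembe.
Rule 3 (final vowel raising): /e/ is a mid vowel in word-final position, so it raises to [i]. /bovovemwebobembe/ → bovovemwebobembi.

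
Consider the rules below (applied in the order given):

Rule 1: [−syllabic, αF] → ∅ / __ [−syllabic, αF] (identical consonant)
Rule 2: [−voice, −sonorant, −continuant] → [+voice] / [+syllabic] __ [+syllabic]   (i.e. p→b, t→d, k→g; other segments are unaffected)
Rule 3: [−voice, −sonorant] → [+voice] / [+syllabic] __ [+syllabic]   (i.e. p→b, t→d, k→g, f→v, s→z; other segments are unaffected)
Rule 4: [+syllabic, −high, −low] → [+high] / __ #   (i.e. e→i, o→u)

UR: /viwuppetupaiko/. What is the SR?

viwubedubaigu

Rule 1 (degemination): /pp/ is a geminate; the first /p/ deletes. /viwuppetupaiko/ → viwupetupaiko.
Rule 2 (intervocalic voicing): /p/ is a voiceless stop between vowels /u/ and /e/, so it voices to [b]. /t/ is a voiceless stop between vowels /e/ and /u/, so it voices to [d]. /p/ is a voiceless stop between vowels /u/ and /a/, so it voices to [b]. /k/ is a voiceless stop between vowels /i/ and /o/, so it voices to [g]. /viwupetupaiko/ → viwubedubaigo.
Rule 3 (intervocalic voicing): no segment meets the environment; /viwubedubaigo/ is unchanged.
Rule 4 (final vowel raising): /o/ is a mid vowel in word-final position, so it raises to [u]. /viwubedubaigo/ → viwubedubaigu.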